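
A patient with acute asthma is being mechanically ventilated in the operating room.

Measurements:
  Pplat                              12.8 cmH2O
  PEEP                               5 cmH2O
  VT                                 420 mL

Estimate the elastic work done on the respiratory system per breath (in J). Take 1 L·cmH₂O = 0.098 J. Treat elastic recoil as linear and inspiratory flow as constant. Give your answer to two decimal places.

Elastic work ≈ ½ × (Pplat − PEEP) × Vt = 0.5 × (12.8 − 5) × 0.420 L = 0.5 × 7.8 × 0.420 = 1.638 L·cmH2O.
× 0.098 J/(L·cmH2O) → 0.1605 J.

0.16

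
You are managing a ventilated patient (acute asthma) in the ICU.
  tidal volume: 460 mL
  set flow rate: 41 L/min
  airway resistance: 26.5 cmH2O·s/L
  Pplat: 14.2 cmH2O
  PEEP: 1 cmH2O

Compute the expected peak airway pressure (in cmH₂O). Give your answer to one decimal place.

32.3

Flow: 41 L/min ÷ 60 = 0.6833 L/s.
PIP = Pplat + Raw × flow = 14.2 + 26.5 × 0.6833 = 14.2 + 18.107 = 32.307 cmH2O.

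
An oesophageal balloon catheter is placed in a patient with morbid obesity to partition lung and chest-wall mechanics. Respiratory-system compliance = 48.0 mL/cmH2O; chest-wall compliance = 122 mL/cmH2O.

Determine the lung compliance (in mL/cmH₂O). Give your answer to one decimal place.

1/CL = 1/Crs − 1/Ccw.
1/CL = 1/48.0 − 1/122 = 0.01264.
CL = 79.114 mL/cmH2O.

79.1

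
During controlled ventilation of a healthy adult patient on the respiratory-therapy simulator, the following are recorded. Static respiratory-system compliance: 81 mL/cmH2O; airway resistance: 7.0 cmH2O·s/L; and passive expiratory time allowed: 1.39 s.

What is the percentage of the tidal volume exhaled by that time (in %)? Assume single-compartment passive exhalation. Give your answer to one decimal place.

91.4

τ = R × C = 7.0 × 81 mL/cmH2O = 7.0 × 0.081 L/cmH2O = 0.567 s.
Passive exhalation: V(t)/V₀ = e^(−t/τ) = e^(−1.39/0.567) = 0.08616.
Fraction exhaled = 1 − 0.08616 = 0.9138 → 91.38%.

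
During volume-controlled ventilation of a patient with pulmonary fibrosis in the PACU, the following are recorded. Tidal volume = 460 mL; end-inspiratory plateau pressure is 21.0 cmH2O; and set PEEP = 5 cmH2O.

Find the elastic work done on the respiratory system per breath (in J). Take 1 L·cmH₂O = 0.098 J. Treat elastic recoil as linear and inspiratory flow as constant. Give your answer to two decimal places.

Elastic work ≈ ½ × (Pplat − PEEP) × Vt = 0.5 × (21.0 − 5) × 0.460 L = 0.5 × 16.0 × 0.460 = 3.68 L·cmH2O.
× 0.098 J/(L·cmH2O) → 0.3606 J.

0.36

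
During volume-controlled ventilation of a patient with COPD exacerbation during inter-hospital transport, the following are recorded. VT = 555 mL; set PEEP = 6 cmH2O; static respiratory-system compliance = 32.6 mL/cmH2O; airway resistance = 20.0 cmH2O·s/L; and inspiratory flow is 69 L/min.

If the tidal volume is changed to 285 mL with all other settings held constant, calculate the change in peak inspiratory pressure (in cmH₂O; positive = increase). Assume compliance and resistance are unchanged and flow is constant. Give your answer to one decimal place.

-8.3

PIP = Vt/C + R·V̇ + PEEP (constant-flow equation of motion).
Only the elastic term changes: ΔPIP = ΔVt / C = (285 − 555) / 32.6 = -8.282 cmH2O.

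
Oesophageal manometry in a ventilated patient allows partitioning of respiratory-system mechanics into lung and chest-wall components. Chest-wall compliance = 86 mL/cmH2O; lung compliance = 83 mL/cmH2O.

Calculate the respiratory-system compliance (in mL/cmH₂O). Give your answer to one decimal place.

42.2

Lung and chest wall are elastances in series: 1/Crs = 1/CL + 1/Ccw.
1/Crs = 1/83 + 1/86 = 0.02368.
Crs = 42.23 mL/cmH2O.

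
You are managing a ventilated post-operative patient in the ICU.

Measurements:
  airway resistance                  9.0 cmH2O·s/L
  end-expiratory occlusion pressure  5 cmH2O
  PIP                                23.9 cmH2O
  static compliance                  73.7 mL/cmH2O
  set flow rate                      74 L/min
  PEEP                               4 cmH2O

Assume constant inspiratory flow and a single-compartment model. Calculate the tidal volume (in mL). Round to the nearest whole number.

Flow: 74 L/min ÷ 60 = 1.2333 L/s.
Total PEEP = 5 cmH2O (set 4 + intrinsic 1); this is the baseline alveolar pressure.
Equation of motion (constant flow): PIP = Vt/C + R·V̇ + PEEP.
Vt/C = PIP − R·V̇ − PEEP = 23.9 − 11.1 − 5 = 7.8 cmH2O.
Vt = C × 7.8 = 73.7 × 7.8 = 574.86 mL.

575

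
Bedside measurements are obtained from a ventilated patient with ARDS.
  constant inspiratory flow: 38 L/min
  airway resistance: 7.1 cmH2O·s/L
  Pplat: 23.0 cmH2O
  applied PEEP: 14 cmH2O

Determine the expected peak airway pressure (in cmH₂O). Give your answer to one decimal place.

27.5

Flow: 38 L/min ÷ 60 = 0.6333 L/s.
PIP = Pplat + Raw × flow = 23.0 + 7.1 × 0.6333 = 23.0 + 4.496 = 27.496 cmH2O.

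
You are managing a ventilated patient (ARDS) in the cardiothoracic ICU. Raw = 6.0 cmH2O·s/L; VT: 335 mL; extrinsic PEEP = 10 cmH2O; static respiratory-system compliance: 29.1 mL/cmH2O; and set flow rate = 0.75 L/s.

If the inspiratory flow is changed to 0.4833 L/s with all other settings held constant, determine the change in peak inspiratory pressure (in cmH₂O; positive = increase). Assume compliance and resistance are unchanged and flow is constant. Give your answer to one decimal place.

-1.6

PIP = Vt/C + R·V̇ + PEEP (constant-flow equation of motion).
Only the resistive term changes: ΔPIP = R × ΔV̇ = 6.0 × (0.4833 − 0.75) = 6.0 × -0.2667 = -1.6 cmH2O.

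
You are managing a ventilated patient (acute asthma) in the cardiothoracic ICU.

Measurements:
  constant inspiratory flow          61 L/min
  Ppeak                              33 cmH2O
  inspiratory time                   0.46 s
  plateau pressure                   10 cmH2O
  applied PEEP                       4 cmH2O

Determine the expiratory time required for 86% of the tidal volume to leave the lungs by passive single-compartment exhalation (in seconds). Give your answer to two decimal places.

3.47

Flow: 61 L/min ÷ 60 = 1.0167 L/s.
Vt = flow × Ti = 1.0167 L/s × 0.46 s × 1000 mL/L = 467.68 mL.
R = (PIP − Pplat)/V̇ = (33 − 10) / 1.0167 = 23.0/1.0167 = 22.622 cmH2O·s/L.
C = Vt/(Pplat − PEEP) = 467.68 / (10 − 4) = 467.68/6.0 = 77.947 mL/cmH2O.
τ = R × C = 22.622 × 0.07795 L/cmH2O = 1.763 s.
t = −τ·ln(1 − 0.86) = −1.763·ln(0.14) = 3.466 s.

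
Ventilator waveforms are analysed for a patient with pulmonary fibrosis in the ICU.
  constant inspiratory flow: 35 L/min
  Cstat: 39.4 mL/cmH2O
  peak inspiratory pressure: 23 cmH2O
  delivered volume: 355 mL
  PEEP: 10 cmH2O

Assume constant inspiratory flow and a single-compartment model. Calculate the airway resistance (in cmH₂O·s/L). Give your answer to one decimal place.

Flow: 35 L/min ÷ 60 = 0.5833 L/s.
Equation of motion (constant flow): PIP = Vt/C + R·V̇ + PEEP.
R·V̇ = PIP − Vt/C − PEEP = 23 − 355/39.4 − 10 = 23 − 9.01 − 10 = 3.99 cmH2O.
R = 3.99 / 0.5833 = 6.84 cmH2O·s/L.

6.8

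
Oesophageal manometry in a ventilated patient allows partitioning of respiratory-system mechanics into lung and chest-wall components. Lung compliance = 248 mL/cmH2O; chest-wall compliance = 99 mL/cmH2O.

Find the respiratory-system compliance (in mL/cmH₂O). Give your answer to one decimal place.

70.8

Lung and chest wall are elastances in series: 1/Crs = 1/CL + 1/Ccw.
1/Crs = 1/248 + 1/99 = 0.01413.
Crs = 70.771 mL/cmH2O.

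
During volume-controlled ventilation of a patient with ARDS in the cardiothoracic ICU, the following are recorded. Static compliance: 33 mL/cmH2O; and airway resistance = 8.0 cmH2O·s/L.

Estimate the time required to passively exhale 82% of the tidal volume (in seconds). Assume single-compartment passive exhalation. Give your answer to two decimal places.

τ = R × C = 8.0 × 33 mL/cmH2O = 8.0 × 0.033 L/cmH2O = 0.264 s.
Exhaled fraction f = 1 − e^(−t/τ) → t = −τ·ln(1 − f) = −0.264·ln(0.18) = 0.4527 s.

0.45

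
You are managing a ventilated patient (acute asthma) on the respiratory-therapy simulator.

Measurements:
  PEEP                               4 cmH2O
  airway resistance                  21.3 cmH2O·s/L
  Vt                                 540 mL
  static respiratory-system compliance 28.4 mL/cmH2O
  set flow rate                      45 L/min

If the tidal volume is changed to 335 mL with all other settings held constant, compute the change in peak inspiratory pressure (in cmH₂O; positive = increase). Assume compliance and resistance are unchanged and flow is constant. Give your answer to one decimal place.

PIP = Vt/C + R·V̇ + PEEP (constant-flow equation of motion).
Only the elastic term changes: ΔPIP = ΔVt / C = (335 − 540) / 28.4 = -7.218 cmH2O.

-7.2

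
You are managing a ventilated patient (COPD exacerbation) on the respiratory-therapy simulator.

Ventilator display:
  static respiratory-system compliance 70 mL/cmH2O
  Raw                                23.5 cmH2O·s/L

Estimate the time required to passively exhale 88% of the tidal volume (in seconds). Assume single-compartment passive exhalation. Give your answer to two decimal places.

τ = R × C = 23.5 × 70 mL/cmH2O = 23.5 × 0.070 L/cmH2O = 1.645 s.
Exhaled fraction f = 1 − e^(−t/τ) → t = −τ·ln(1 − f) = −1.645·ln(0.12) = 3.488 s.

3.49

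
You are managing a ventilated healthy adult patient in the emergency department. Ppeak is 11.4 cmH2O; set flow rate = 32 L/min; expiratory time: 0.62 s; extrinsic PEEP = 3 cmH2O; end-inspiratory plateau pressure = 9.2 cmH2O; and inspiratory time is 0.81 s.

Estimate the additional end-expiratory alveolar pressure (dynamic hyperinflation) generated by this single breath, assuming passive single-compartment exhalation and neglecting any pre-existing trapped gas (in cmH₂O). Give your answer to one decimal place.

0.7

Flow: 32 L/min ÷ 60 = 0.5333 L/s.
Vt = flow × Ti = 0.5333 L/s × 0.81 s × 1000 mL/L = 431.97 mL.
R = (PIP − Pplat)/V̇ = (11.4 − 9.2) / 0.5333 = 2.2/0.5333 = 4.125 cmH2O·s/L.
C = Vt/(Pplat − PEEP) = 431.97 / (9.2 − 3) = 431.97/6.2 = 69.673 mL/cmH2O.
τ = R × C = 4.125 × 0.06967 L/cmH2O = 0.2874 s.
Fraction remaining = e^(−Te/τ) = e^(−0.62/0.2874) = 0.1156; trapped volume = 431.97 × 0.1156 = 49.936 mL.
Additional alveolar pressure from trapping ≈ V_trapped / C = 49.936 / 69.673 = 0.7167 cmH2O.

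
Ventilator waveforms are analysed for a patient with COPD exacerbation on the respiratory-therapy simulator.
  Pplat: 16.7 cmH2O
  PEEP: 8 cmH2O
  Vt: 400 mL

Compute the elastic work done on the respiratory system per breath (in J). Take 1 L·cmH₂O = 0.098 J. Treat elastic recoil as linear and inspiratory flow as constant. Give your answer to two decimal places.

0.17

Elastic work ≈ ½ × (Pplat − PEEP) × Vt = 0.5 × (16.7 − 8) × 0.400 L = 0.5 × 8.7 × 0.400 = 1.74 L·cmH2O.
× 0.098 J/(L·cmH2O) → 0.1705 J.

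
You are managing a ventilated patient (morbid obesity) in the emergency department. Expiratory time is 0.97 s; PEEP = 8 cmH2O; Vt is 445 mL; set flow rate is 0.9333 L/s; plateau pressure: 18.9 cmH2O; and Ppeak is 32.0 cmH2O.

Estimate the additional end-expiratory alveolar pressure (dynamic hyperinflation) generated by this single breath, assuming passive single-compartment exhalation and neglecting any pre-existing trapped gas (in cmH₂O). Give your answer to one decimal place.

R = (PIP − Pplat)/V̇ = (32.0 − 18.9) / 0.9333 = 13.1/0.9333 = 14.036 cmH2O·s/L.
C = Vt/(Pplat − PEEP) = 445.0 / (18.9 − 8) = 445.0/10.9 = 40.826 mL/cmH2O.
τ = R × C = 14.036 × 0.04083 L/cmH2O = 0.5731 s.
Fraction remaining = e^(−Te/τ) = e^(−0.97/0.5731) = 0.184; trapped volume = 445.0 × 0.184 = 81.88 mL.
Additional alveolar pressure from trapping ≈ V_trapped / C = 81.88 / 40.826 = 2.006 cmH2O.

2.0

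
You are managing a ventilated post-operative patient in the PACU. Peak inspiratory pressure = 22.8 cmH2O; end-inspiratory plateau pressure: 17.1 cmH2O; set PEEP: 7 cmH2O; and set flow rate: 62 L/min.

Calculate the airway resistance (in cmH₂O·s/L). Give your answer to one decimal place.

Flow: 62 L/min ÷ 60 = 1.0333 L/s.
Raw = (PIP − Pplat) / flow = (22.8 − 17.1) / 1.0333 = 5.7 / 1.0333 = 5.516 cmH2O·s/L.

5.5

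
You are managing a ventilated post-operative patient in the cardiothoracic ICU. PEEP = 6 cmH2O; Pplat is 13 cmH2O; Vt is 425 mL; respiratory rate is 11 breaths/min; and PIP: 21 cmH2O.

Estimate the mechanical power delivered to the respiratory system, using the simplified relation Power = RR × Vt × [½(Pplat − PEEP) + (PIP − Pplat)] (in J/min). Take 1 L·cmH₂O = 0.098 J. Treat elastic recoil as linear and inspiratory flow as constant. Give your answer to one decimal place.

5.3

Per-breath work = Vt × [½(Pplat−PEEP) + (PIP−Pplat)] = 0.425 × [0.5×7.0 + 8.0] = 0.425 × 11.5 = 4.888 L·cmH2O.
Power = 11 × 4.888 = 53.768 L·cmH2O/min.
× 0.098 J/(L·cmH2O) → 5.269 J/min.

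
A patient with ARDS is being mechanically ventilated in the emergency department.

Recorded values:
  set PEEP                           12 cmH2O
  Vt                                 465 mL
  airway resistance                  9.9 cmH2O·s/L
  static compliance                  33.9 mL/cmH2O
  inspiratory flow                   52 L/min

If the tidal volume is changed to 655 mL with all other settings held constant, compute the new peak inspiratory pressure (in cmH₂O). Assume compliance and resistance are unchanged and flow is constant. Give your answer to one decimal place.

Flow: 52 L/min ÷ 60 = 0.8667 L/s.
PIP = Vt/C + R·V̇ + PEEP (constant-flow equation of motion).
Only the elastic term changes: ΔPIP = ΔVt / C = (655 − 465) / 33.9 = 5.605 cmH2O.
Original PIP = 465/33.9 + 9.9×0.8667 + 12 = 34.297 cmH2O; new PIP = 34.297 + (5.605) = 39.902 cmH2O.

39.9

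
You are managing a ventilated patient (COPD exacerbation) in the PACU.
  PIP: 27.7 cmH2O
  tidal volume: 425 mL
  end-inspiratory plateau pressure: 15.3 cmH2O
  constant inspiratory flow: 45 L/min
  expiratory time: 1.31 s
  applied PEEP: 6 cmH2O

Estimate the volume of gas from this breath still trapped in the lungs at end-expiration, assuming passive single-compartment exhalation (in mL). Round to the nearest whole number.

Flow: 45 L/min ÷ 60 = 0.75 L/s.
R = (PIP − Pplat)/V̇ = (27.7 − 15.3) / 0.75 = 12.4/0.75 = 16.533 cmH2O·s/L.
C = Vt/(Pplat − PEEP) = 425.0 / (15.3 − 6) = 425.0/9.3 = 45.699 mL/cmH2O.
τ = R × C = 16.533 × 0.0457 L/cmH2O = 0.7556 s.
Fraction remaining = e^(−Te/τ) = e^(−1.31/0.7556) = 0.1766.
Trapped volume = 425.0 × 0.1766 = 75.055 mL.

75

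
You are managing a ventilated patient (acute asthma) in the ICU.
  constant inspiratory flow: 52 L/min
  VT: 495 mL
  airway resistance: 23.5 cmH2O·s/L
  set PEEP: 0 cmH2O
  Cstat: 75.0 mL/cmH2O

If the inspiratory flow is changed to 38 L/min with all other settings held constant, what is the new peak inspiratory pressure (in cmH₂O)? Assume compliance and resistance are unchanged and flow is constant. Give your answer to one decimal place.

21.5

Flow: 52 L/min ÷ 60 = 0.8667 L/s.
New flow: 38 L/min ÷ 60 = 0.6333 L/s.
PIP = Vt/C + R·V̇ + PEEP (constant-flow equation of motion).
Only the resistive term changes: ΔPIP = R × ΔV̇ = 23.5 × (0.6333 − 0.8667) = 23.5 × -0.2334 = -5.485 cmH2O.
Original PIP = 495/75.0 + 23.5×0.8667 + 0 = 26.967 cmH2O; new PIP = 26.967 + (-5.485) = 21.482 cmH2O.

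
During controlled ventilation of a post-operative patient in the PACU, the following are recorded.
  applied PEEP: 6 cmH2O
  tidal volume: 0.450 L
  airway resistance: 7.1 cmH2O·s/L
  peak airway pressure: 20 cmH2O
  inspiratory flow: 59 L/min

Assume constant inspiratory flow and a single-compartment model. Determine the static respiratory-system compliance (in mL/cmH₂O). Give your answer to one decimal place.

64.1

Flow: 59 L/min ÷ 60 = 0.9833 L/s.
Equation of motion (constant flow): PIP = Vt/C + R·V̇ + PEEP.
Vt/C = PIP − R·V̇ − PEEP = 20 − 7.1×0.9833 − 6 = 20 − 6.981 − 6 = 7.019 cmH2O.
C = Vt / 7.019 = 450 / 7.019 = 64.112 mL/cmH2O.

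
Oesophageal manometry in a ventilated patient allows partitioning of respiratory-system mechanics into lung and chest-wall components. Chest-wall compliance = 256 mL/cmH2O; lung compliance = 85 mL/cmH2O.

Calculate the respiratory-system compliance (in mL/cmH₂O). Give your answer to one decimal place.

63.8

Lung and chest wall are elastances in series: 1/Crs = 1/CL + 1/Ccw.
1/Crs = 1/85 + 1/256 = 0.01567.
Crs = 63.816 mL/cmH2O.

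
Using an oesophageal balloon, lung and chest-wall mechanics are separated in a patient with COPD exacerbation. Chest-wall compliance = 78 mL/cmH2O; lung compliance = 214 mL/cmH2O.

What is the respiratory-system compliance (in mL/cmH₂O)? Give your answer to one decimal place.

57.2

Lung and chest wall are elastances in series: 1/Crs = 1/CL + 1/Ccw.
1/Crs = 1/214 + 1/78 = 0.01749.
Crs = 57.176 mL/cmH2O.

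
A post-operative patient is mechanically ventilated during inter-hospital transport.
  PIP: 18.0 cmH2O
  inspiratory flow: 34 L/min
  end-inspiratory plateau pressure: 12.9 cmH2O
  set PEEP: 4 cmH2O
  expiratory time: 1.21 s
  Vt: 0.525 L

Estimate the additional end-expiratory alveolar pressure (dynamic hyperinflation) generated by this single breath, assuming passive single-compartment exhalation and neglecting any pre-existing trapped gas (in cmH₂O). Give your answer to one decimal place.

0.9

Flow: 34 L/min ÷ 60 = 0.5667 L/s.
R = (PIP − Pplat)/V̇ = (18.0 − 12.9) / 0.5667 = 5.1/0.5667 = 8.999 cmH2O·s/L.
C = Vt/(Pplat − PEEP) = 525.0 / (12.9 − 4) = 525.0/8.9 = 58.989 mL/cmH2O.
τ = R × C = 8.999 × 0.05899 L/cmH2O = 0.5309 s.
Fraction remaining = e^(−Te/τ) = e^(−1.21/0.5309) = 0.1024; trapped volume = 525.0 × 0.1024 = 53.76 mL.
Additional alveolar pressure from trapping ≈ V_trapped / C = 53.76 / 58.989 = 0.9114 cmH2O.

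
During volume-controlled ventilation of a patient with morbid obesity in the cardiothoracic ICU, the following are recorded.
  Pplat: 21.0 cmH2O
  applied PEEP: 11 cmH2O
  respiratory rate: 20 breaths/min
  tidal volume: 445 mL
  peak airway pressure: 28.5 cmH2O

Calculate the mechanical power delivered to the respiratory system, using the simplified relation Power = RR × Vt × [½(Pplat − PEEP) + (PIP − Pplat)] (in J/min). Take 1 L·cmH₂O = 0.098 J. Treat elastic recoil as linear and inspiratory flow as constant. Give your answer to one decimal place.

10.9

Per-breath work = Vt × [½(Pplat−PEEP) + (PIP−Pplat)] = 0.445 × [0.5×10.0 + 7.5] = 0.445 × 12.5 = 5.563 L·cmH2O.
Power = 20 × 5.563 = 111.26 L·cmH2O/min.
× 0.098 J/(L·cmH2O) → 10.903 J/min.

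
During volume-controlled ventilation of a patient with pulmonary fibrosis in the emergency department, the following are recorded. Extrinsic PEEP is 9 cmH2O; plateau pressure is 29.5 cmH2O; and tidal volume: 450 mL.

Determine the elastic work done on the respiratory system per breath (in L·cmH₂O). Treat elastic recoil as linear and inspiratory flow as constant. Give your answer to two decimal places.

4.61

Elastic work ≈ ½ × (Pplat − PEEP) × Vt = 0.5 × (29.5 − 9) × 0.450 L = 0.5 × 20.5 × 0.450 = 4.613 L·cmH2O.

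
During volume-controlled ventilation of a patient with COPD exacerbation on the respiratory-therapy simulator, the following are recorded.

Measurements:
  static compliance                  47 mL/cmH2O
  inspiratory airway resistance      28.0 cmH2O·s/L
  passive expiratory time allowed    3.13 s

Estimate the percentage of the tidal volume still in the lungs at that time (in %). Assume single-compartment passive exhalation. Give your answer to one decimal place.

9.3

τ = R × C = 28.0 × 47 mL/cmH2O = 28.0 × 0.047 L/cmH2O = 1.316 s.
Passive exhalation: V(t)/V₀ = e^(−t/τ) = e^(−3.13/1.316) = 0.0927.
Fraction remaining = 0.0927 → 9.27%.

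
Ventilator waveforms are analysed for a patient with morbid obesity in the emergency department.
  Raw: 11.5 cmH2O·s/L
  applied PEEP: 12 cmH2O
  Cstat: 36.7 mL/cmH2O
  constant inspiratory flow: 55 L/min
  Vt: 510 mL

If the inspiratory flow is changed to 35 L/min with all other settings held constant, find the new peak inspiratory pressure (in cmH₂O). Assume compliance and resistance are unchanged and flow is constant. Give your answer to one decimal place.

Flow: 55 L/min ÷ 60 = 0.9167 L/s.
New flow: 35 L/min ÷ 60 = 0.5833 L/s.
PIP = Vt/C + R·V̇ + PEEP (constant-flow equation of motion).
Only the resistive term changes: ΔPIP = R × ΔV̇ = 11.5 × (0.5833 − 0.9167) = 11.5 × -0.3334 = -3.834 cmH2O.
Original PIP = 510/36.7 + 11.5×0.9167 + 12 = 36.439 cmH2O; new PIP = 36.439 + (-3.834) = 32.605 cmH2O.

32.6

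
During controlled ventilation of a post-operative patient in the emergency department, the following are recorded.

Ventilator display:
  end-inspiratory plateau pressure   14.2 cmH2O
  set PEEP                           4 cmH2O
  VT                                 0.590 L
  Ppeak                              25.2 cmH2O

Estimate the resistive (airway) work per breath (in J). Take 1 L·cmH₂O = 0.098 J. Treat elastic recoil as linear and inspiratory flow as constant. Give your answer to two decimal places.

0.64

With constant inspiratory flow the resistive pressure is constant at PIP − Pplat = 25.2 − 14.2 = 11.0 cmH2O, so resistive work = 11.0 × 0.590 = 6.49 L·cmH2O.
× 0.098 J/(L·cmH2O) → 0.636 J.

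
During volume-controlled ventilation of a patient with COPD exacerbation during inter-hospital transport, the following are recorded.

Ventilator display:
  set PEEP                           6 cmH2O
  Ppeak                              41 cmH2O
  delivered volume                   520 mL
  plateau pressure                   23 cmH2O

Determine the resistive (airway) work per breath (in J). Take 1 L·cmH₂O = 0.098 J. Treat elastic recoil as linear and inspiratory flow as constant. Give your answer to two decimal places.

0.92

With constant inspiratory flow the resistive pressure is constant at PIP − Pplat = 41 − 23 = 18.0 cmH2O, so resistive work = 18.0 × 0.520 = 9.36 L·cmH2O.
× 0.098 J/(L·cmH2O) → 0.9173 J.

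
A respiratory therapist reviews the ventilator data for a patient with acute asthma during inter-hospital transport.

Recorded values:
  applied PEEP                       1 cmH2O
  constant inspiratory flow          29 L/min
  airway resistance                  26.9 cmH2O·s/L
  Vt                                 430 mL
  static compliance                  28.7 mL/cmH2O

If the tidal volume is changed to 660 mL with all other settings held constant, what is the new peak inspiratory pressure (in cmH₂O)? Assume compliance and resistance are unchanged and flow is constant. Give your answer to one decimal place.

37.0

Flow: 29 L/min ÷ 60 = 0.4833 L/s.
PIP = Vt/C + R·V̇ + PEEP (constant-flow equation of motion).
Only the elastic term changes: ΔPIP = ΔVt / C = (660 − 430) / 28.7 = 8.014 cmH2O.
Original PIP = 430/28.7 + 26.9×0.4833 + 1 = 28.983 cmH2O; new PIP = 28.983 + (8.014) = 36.997 cmH2O.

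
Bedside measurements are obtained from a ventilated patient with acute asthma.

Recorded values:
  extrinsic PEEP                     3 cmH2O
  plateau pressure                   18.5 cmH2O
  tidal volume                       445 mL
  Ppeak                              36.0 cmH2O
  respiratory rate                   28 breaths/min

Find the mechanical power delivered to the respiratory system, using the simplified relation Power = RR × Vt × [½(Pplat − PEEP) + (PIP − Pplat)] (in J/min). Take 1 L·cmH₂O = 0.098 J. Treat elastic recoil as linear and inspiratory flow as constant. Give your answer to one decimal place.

Per-breath work = Vt × [½(Pplat−PEEP) + (PIP−Pplat)] = 0.445 × [0.5×15.5 + 17.5] = 0.445 × 25.25 = 11.236 L·cmH2O.
Power = 28 × 11.236 = 314.61 L·cmH2O/min.
× 0.098 J/(L·cmH2O) → 30.832 J/min.

30.8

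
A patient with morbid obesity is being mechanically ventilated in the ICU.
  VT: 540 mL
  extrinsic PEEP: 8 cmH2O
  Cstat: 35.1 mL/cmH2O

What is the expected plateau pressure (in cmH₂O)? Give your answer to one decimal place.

Pplat = PEEP + Vt / Cstat = 8 + 540 / 35.1 = 8 + 15.385 = 23.385 cmH2O.

23.4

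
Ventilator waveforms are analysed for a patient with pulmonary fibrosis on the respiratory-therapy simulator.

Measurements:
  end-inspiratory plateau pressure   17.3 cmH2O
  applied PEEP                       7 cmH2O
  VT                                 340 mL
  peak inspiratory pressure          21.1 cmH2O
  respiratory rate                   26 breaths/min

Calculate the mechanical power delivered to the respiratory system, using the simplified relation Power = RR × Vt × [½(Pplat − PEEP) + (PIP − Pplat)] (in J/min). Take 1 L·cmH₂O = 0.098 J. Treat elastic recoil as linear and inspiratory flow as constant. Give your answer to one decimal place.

7.8

Per-breath work = Vt × [½(Pplat−PEEP) + (PIP−Pplat)] = 0.340 × [0.5×10.3 + 3.8] = 0.340 × 8.95 = 3.043 L·cmH2O.
Power = 26 × 3.043 = 79.118 L·cmH2O/min.
× 0.098 J/(L·cmH2O) → 7.754 J/min.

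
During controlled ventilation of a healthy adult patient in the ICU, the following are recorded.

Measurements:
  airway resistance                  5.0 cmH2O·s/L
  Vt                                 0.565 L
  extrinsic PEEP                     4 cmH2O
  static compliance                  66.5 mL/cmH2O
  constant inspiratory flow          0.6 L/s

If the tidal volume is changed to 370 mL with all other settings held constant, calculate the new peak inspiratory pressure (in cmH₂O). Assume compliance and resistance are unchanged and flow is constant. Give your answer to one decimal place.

PIP = Vt/C + R·V̇ + PEEP (constant-flow equation of motion).
Only the elastic term changes: ΔPIP = ΔVt / C = (370 − 565) / 66.5 = -2.932 cmH2O.
Original PIP = 565/66.5 + 5.0×0.6 + 4 = 15.496 cmH2O; new PIP = 15.496 + (-2.932) = 12.564 cmH2O.

12.6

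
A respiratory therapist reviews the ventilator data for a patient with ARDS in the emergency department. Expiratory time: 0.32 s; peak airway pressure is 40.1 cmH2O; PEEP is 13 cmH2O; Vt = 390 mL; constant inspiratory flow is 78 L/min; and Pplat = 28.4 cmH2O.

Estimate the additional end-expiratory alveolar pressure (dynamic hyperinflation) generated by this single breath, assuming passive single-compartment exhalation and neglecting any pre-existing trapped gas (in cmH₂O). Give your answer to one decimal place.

3.8

Flow: 78 L/min ÷ 60 = 1.3 L/s.
R = (PIP − Pplat)/V̇ = (40.1 − 28.4) / 1.3 = 11.7/1.3 = 9.0 cmH2O·s/L.
C = Vt/(Pplat − PEEP) = 390.0 / (28.4 − 13) = 390.0/15.4 = 25.325 mL/cmH2O.
τ = R × C = 9.0 × 0.02533 L/cmH2O = 0.228 s.
Fraction remaining = e^(−Te/τ) = e^(−0.32/0.228) = 0.2457; trapped volume = 390.0 × 0.2457 = 95.823 mL.
Additional alveolar pressure from trapping ≈ V_trapped / C = 95.823 / 25.325 = 3.784 cmH2O.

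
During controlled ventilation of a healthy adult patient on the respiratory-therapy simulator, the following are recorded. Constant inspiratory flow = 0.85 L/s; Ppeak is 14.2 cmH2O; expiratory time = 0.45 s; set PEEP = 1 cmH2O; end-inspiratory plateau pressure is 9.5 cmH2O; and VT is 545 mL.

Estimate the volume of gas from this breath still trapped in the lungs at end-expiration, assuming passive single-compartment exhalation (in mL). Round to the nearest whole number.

R = (PIP − Pplat)/V̇ = (14.2 − 9.5) / 0.85 = 4.7/0.85 = 5.529 cmH2O·s/L.
C = Vt/(Pplat − PEEP) = 545.0 / (9.5 − 1) = 545.0/8.5 = 64.118 mL/cmH2O.
τ = R × C = 5.529 × 0.06412 L/cmH2O = 0.3545 s.
Fraction remaining = e^(−Te/τ) = e^(−0.45/0.3545) = 0.281.
Trapped volume = 545.0 × 0.281 = 153.15 mL.

153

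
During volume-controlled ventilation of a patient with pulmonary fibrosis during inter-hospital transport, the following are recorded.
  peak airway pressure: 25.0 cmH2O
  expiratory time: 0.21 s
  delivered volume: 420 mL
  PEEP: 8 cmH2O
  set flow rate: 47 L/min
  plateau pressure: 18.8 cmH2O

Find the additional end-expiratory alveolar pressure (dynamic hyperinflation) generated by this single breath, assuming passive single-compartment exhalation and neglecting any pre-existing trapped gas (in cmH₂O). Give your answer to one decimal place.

Flow: 47 L/min ÷ 60 = 0.7833 L/s.
R = (PIP − Pplat)/V̇ = (25.0 − 18.8) / 0.7833 = 6.2/0.7833 = 7.915 cmH2O·s/L.
C = Vt/(Pplat − PEEP) = 420.0 / (18.8 − 8) = 420.0/10.8 = 38.889 mL/cmH2O.
τ = R × C = 7.915 × 0.03889 L/cmH2O = 0.3078 s.
Fraction remaining = e^(−Te/τ) = e^(−0.21/0.3078) = 0.5055; trapped volume = 420.0 × 0.5055 = 212.31 mL.
Additional alveolar pressure from trapping ≈ V_trapped / C = 212.31 / 38.889 = 5.459 cmH2O.

5.5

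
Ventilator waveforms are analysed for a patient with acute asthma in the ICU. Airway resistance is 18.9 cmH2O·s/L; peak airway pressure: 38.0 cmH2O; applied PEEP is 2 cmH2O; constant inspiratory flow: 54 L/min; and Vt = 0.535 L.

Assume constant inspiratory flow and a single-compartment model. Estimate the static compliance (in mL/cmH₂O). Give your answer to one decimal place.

Flow: 54 L/min ÷ 60 = 0.9 L/s.
Equation of motion (constant flow): PIP = Vt/C + R·V̇ + PEEP.
Vt/C = PIP − R·V̇ − PEEP = 38.0 − 18.9×0.9 − 2 = 38.0 − 17.01 − 2 = 18.99 cmH2O.
C = Vt / 18.99 = 535 / 18.99 = 28.173 mL/cmH2O.

28.2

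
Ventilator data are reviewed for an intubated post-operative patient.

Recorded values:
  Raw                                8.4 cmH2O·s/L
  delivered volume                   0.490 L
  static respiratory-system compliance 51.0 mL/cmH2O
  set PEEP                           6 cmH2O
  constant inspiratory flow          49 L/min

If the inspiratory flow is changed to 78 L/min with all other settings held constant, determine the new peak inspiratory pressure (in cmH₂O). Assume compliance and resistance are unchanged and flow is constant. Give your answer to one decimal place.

Flow: 49 L/min ÷ 60 = 0.8167 L/s.
New flow: 78 L/min ÷ 60 = 1.3 L/s.
PIP = Vt/C + R·V̇ + PEEP (constant-flow equation of motion).
Only the resistive term changes: ΔPIP = R × ΔV̇ = 8.4 × (1.3 − 0.8167) = 8.4 × 0.4833 = 4.06 cmH2O.
Original PIP = 490/51.0 + 8.4×0.8167 + 6 = 22.468 cmH2O; new PIP = 22.468 + (4.06) = 26.528 cmH2O.

26.5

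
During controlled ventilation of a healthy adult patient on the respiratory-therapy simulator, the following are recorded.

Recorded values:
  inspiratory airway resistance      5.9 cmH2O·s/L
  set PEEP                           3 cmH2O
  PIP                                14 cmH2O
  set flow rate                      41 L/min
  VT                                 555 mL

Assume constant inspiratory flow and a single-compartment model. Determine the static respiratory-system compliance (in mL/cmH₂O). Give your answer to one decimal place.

Flow: 41 L/min ÷ 60 = 0.6833 L/s.
Equation of motion (constant flow): PIP = Vt/C + R·V̇ + PEEP.
Vt/C = PIP − R·V̇ − PEEP = 14 − 5.9×0.6833 − 3 = 14 − 4.031 − 3 = 6.969 cmH2O.
C = Vt / 6.969 = 555 / 6.969 = 79.638 mL/cmH2O.

79.6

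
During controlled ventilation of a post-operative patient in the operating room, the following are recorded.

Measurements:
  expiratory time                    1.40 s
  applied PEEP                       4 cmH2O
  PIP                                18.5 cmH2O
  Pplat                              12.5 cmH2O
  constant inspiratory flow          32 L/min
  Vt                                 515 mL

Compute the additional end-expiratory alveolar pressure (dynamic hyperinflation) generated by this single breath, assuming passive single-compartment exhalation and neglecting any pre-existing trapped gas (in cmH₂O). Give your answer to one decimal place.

Flow: 32 L/min ÷ 60 = 0.5333 L/s.
R = (PIP − Pplat)/V̇ = (18.5 − 12.5) / 0.5333 = 6.0/0.5333 = 11.251 cmH2O·s/L.
C = Vt/(Pplat − PEEP) = 515.0 / (12.5 − 4) = 515.0/8.5 = 60.588 mL/cmH2O.
τ = R × C = 11.251 × 0.06059 L/cmH2O = 0.6817 s.
Fraction remaining = e^(−Te/τ) = e^(−1.40/0.6817) = 0.1283; trapped volume = 515.0 × 0.1283 = 66.075 mL.
Additional alveolar pressure from trapping ≈ V_trapped / C = 66.075 / 60.588 = 1.091 cmH2O.

1.1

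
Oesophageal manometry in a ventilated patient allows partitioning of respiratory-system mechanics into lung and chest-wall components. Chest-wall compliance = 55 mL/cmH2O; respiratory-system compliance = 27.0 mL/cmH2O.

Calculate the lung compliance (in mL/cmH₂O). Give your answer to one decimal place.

53.0

1/CL = 1/Crs − 1/Ccw.
1/CL = 1/27.0 − 1/55 = 0.01886.
CL = 53.022 mL/cmH2O.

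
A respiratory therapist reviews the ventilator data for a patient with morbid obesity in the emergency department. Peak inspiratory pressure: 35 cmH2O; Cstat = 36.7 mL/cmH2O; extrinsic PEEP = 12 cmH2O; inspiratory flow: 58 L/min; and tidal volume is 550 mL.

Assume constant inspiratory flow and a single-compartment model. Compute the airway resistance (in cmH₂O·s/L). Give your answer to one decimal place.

Flow: 58 L/min ÷ 60 = 0.9667 L/s.
Equation of motion (constant flow): PIP = Vt/C + R·V̇ + PEEP.
R·V̇ = PIP − Vt/C − PEEP = 35 − 550/36.7 − 12 = 35 − 14.986 − 12 = 8.014 cmH2O.
R = 8.014 / 0.9667 = 8.29 cmH2O·s/L.

8.3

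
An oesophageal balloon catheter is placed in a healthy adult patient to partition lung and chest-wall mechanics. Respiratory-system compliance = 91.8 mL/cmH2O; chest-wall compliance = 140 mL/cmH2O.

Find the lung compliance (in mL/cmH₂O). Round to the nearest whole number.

267

1/CL = 1/Crs − 1/Ccw.
1/CL = 1/91.8 − 1/140 = 0.00375.
CL = 266.67 mL/cmH2O.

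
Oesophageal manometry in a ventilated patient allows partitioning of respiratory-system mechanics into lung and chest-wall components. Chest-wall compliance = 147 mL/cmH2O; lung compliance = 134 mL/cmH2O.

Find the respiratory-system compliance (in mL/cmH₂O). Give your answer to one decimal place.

70.1

Lung and chest wall are elastances in series: 1/Crs = 1/CL + 1/Ccw.
1/Crs = 1/134 + 1/147 = 0.01427.
Crs = 70.077 mL/cmH2O.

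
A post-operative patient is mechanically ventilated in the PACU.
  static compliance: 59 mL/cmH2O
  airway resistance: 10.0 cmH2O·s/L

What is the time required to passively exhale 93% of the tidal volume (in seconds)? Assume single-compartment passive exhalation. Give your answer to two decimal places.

1.57

τ = R × C = 10.0 × 59 mL/cmH2O = 10.0 × 0.059 L/cmH2O = 0.59 s.
Exhaled fraction f = 1 − e^(−t/τ) → t = −τ·ln(1 − f) = −0.59·ln(0.07) = 1.569 s.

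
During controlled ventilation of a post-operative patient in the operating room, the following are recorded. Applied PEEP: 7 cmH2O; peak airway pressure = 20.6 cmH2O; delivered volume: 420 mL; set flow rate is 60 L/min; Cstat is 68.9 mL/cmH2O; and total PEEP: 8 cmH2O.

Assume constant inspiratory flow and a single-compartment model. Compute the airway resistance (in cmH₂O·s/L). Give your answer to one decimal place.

Flow: 60 L/min ÷ 60 = 1 L/s.
Total PEEP = 8 cmH2O (set 7 + intrinsic 1); this is the baseline alveolar pressure.
Equation of motion (constant flow): PIP = Vt/C + R·V̇ + PEEP.
R·V̇ = PIP − Vt/C − PEEP = 20.6 − 420/68.9 − 8 = 20.6 − 6.096 − 8 = 6.504 cmH2O.
R = 6.504 / 1 = 6.504 cmH2O·s/L.

6.5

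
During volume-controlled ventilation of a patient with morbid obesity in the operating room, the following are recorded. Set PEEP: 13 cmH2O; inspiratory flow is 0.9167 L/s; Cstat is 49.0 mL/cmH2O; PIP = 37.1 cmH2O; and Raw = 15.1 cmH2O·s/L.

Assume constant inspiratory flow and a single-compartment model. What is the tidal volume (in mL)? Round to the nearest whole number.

503

Equation of motion (constant flow): PIP = Vt/C + R·V̇ + PEEP.
Vt/C = PIP − R·V̇ − PEEP = 37.1 − 13.842 − 13 = 10.258 cmH2O.
Vt = C × 10.258 = 49.0 × 10.258 = 502.64 mL.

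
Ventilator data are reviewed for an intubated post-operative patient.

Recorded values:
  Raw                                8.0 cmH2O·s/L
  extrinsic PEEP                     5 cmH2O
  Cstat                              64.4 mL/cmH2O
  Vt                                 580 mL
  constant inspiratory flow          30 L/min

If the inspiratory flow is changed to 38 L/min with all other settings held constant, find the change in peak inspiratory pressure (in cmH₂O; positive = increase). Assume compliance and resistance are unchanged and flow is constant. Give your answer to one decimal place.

Flow: 30 L/min ÷ 60 = 0.5 L/s.
New flow: 38 L/min ÷ 60 = 0.6333 L/s.
PIP = Vt/C + R·V̇ + PEEP (constant-flow equation of motion).
Only the resistive term changes: ΔPIP = R × ΔV̇ = 8.0 × (0.6333 − 0.5) = 8.0 × 0.1333 = 1.066 cmH2O.

1.1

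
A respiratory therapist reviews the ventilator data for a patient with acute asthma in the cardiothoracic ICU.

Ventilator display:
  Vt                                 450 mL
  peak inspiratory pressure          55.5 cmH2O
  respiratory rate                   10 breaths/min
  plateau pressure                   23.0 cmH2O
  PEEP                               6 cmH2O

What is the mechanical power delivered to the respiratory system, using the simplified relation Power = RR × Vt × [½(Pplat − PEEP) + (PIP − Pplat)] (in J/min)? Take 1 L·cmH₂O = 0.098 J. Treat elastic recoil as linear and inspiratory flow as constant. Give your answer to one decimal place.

Per-breath work = Vt × [½(Pplat−PEEP) + (PIP−Pplat)] = 0.450 × [0.5×17.0 + 32.5] = 0.450 × 41.0 = 18.45 L·cmH2O.
Power = 10 × 18.45 = 184.5 L·cmH2O/min.
× 0.098 J/(L·cmH2O) → 18.081 J/min.

18.1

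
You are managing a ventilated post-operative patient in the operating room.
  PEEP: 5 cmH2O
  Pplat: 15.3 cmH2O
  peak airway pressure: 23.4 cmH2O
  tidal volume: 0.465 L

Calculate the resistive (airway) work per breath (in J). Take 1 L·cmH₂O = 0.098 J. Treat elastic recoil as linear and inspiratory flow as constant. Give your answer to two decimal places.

With constant inspiratory flow the resistive pressure is constant at PIP − Pplat = 23.4 − 15.3 = 8.1 cmH2O, so resistive work = 8.1 × 0.465 = 3.767 L·cmH2O.
× 0.098 J/(L·cmH2O) → 0.3692 J.

0.37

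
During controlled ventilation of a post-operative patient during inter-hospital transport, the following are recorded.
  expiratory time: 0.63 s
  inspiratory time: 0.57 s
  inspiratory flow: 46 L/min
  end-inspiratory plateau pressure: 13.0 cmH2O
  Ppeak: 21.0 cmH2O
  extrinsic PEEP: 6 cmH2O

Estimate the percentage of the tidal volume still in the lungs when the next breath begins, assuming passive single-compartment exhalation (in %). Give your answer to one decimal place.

Flow: 46 L/min ÷ 60 = 0.7667 L/s.
Vt = flow × Ti = 0.7667 L/s × 0.57 s × 1000 mL/L = 437.02 mL.
R = (PIP − Pplat)/V̇ = (21.0 − 13.0) / 0.7667 = 8.0/0.7667 = 10.434 cmH2O·s/L.
C = Vt/(Pplat − PEEP) = 437.02 / (13.0 − 6) = 437.02/7.0 = 62.431 mL/cmH2O.
τ = R × C = 10.434 × 0.06243 L/cmH2O = 0.6514 s.
Fraction remaining at end-expiration = e^(−Te/τ) = e^(−0.63/0.6514) = 0.3802 → 38.02%.

38.0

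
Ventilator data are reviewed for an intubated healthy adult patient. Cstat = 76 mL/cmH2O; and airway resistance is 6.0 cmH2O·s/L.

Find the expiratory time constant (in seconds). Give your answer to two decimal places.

τ = R × C = 6.0 × 76 mL/cmH2O = 6.0 × 0.076 L/cmH2O = 0.456 s.

0.46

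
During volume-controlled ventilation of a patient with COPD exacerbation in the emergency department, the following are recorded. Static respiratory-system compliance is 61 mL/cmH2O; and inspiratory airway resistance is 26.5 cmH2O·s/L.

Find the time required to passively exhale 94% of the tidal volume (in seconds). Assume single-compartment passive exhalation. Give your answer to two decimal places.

4.55

τ = R × C = 26.5 × 61 mL/cmH2O = 26.5 × 0.061 L/cmH2O = 1.617 s.
Exhaled fraction f = 1 − e^(−t/τ) → t = −τ·ln(1 − f) = −1.617·ln(0.06) = 4.549 s.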